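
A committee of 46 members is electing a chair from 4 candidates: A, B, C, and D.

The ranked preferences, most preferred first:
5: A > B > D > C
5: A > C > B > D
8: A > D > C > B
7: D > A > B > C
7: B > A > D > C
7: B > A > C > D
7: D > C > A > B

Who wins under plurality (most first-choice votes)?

A

First-place votes: A 18, B 14, C 0, D 14.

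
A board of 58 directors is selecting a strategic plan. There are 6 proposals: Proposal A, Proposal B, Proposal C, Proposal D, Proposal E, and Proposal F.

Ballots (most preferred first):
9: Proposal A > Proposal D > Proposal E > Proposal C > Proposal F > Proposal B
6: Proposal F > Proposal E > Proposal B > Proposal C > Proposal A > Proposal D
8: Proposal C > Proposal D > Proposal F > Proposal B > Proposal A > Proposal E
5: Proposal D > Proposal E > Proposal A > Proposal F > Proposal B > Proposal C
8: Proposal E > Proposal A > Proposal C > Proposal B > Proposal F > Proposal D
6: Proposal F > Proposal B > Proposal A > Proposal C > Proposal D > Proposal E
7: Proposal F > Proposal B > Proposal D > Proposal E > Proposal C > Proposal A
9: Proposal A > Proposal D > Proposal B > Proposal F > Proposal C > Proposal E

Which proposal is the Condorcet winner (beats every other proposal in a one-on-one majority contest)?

Proposal A

Proposal A vs Proposal B: 31–27
Proposal A vs Proposal C: 37–21
Proposal A vs Proposal D: 38–20
Proposal A vs Proposal E: 32–26
Proposal A vs Proposal F: 31–27
Proposal A beats every other proposal.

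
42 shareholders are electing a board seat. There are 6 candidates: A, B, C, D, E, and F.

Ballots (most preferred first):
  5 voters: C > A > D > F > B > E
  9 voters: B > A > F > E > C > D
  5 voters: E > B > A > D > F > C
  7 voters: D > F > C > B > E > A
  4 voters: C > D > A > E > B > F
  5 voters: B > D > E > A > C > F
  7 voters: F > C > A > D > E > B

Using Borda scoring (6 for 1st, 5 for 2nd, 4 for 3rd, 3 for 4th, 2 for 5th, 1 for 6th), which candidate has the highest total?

A: 5×5 + 9×5 + 5×4 + 7×1 + 4×4 + 5×3 + 7×4 = 156
B: 5×2 + 9×6 + 5×5 + 7×3 + 4×2 + 5×6 + 7×1 = 155
C: 5×6 + 9×2 + 5×1 + 7×4 + 4×6 + 5×2 + 7×5 = 150
D: 5×4 + 9×1 + 5×3 + 7×6 + 4×5 + 5×5 + 7×3 = 152
E: 5×1 + 9×3 + 5×6 + 7×2 + 4×3 + 5×4 + 7×2 = 122
F: 5×3 + 9×4 + 5×2 + 7×5 + 4×1 + 5×1 + 7×6 = 147

A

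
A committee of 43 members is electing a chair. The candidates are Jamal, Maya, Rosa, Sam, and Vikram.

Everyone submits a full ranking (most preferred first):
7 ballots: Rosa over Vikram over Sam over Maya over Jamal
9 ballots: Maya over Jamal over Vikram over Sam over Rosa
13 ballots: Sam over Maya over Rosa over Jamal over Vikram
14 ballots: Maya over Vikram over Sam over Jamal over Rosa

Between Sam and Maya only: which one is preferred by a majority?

Maya

Sam is ranked above Maya on 20 ballots; Maya above Sam on 23.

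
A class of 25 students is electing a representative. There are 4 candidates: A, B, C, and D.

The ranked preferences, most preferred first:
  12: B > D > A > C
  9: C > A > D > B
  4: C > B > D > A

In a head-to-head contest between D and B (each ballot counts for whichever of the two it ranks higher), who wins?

B

D is ranked above B on 9 ballots; B above D on 16.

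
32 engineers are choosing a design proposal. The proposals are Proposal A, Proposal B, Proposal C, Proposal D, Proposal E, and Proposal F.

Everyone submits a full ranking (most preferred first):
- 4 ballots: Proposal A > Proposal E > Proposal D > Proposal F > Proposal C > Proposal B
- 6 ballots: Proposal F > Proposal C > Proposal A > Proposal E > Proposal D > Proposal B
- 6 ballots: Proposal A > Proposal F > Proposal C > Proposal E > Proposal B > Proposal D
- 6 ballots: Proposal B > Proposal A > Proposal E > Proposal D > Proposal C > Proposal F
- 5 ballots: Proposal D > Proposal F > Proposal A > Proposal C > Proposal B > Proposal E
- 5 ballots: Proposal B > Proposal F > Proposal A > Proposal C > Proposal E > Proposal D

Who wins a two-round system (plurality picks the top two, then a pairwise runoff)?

Round 1 first-place votes: Proposal A 10, Proposal B 11, Proposal C 0, Proposal D 5, Proposal E 0, Proposal F 6. Proposal B and Proposal A advance.
Runoff: Proposal B is ranked above Proposal A on 11 ballots, Proposal A above Proposal B on 21.

Proposal A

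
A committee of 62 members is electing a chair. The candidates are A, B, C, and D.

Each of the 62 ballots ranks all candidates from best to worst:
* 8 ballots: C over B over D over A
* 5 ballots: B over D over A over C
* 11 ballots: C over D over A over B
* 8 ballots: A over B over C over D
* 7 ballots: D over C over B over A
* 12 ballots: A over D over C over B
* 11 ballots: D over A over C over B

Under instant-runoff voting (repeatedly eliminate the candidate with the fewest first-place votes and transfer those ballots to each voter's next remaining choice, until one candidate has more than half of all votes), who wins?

D

Round 1: A 20, B 5, C 19, D 18. B eliminated.
Round 2: A 20, C 19, D 23. C eliminated.
Round 3: A 20, D 42. D has a majority (≥32).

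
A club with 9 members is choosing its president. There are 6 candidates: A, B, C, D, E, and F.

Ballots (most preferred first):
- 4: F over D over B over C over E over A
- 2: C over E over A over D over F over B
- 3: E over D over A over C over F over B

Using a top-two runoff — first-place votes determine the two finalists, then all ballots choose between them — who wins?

Round 1 first-place votes: A 0, B 0, C 2, D 0, E 3, F 4. F and E advance.
Runoff: F is ranked above E on 4 ballots, E above F on 5.

E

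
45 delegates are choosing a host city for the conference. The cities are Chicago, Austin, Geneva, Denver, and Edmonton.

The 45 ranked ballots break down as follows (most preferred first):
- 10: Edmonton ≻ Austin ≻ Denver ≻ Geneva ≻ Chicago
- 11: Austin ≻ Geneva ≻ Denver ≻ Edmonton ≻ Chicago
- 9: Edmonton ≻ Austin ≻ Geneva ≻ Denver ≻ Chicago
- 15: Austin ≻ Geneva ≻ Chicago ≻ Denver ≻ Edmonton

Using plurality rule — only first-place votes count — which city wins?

First-place votes: Chicago 0, Austin 26, Geneva 0, Denver 0, Edmonton 19.

Austin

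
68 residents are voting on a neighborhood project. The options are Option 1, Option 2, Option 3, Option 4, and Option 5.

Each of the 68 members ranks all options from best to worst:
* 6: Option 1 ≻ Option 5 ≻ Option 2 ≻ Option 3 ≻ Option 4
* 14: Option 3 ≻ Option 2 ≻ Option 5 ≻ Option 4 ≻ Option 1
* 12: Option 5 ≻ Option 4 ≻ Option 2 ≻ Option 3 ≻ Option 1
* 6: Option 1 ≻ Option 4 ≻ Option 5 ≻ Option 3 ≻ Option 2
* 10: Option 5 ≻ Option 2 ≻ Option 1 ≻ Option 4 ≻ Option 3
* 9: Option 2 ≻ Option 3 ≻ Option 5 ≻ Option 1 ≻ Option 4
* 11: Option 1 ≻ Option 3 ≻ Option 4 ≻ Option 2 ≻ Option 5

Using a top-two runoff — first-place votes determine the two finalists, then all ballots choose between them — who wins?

Option 5

Round 1 first-place votes: Option 1 23, Option 2 9, Option 3 14, Option 4 0, Option 5 22. Option 1 and Option 5 advance.
Runoff: Option 1 is ranked above Option 5 on 23 ballots, Option 5 above Option 1 on 45.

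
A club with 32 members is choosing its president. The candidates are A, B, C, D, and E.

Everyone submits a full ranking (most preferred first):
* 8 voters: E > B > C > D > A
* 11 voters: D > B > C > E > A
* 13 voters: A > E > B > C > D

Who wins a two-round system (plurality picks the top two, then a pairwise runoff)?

D

Round 1 first-place votes: A 13, B 0, C 0, D 11, E 8. A and D advance.
Runoff: A is ranked above D on 13 ballots, D above A on 19.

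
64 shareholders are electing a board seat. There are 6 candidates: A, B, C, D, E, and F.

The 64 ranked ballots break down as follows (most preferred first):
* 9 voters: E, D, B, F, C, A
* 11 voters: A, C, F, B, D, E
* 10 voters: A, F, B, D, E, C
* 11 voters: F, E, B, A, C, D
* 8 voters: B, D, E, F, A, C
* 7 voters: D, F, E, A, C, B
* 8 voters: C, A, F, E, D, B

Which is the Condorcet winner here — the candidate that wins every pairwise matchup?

F vs A: 35–29
F vs B: 47–17
F vs C: 45–19
F vs D: 40–24
F vs E: 47–17
F beats every other candidate.

F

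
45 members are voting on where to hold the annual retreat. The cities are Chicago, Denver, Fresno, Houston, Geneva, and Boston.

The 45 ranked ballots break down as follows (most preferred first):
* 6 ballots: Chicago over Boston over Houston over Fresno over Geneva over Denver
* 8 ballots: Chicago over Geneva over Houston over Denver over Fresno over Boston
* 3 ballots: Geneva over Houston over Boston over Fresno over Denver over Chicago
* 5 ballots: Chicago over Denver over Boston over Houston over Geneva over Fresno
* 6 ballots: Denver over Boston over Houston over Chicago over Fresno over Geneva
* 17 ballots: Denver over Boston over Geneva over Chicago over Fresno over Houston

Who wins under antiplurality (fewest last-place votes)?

Last-place votes: Chicago 3, Denver 6, Fresno 5, Houston 17, Geneva 6, Boston 8.

Chicago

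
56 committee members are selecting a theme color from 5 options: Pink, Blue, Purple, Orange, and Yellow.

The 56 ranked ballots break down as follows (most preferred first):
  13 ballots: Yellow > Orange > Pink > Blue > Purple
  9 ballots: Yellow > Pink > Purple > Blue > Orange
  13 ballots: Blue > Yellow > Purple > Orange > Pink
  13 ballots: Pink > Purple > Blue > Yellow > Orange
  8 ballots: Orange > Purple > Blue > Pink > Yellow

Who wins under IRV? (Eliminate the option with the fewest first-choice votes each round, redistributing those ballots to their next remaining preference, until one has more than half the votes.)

Round 1: Pink 13, Blue 13, Purple 0, Orange 8, Yellow 22. Purple eliminated.
Round 2: Pink 13, Blue 13, Orange 8, Yellow 22. Orange eliminated.
Round 3: Pink 13, Blue 21, Yellow 22. Pink eliminated.
Round 4: Blue 34, Yellow 22. Blue has a majority (≥29).

Blue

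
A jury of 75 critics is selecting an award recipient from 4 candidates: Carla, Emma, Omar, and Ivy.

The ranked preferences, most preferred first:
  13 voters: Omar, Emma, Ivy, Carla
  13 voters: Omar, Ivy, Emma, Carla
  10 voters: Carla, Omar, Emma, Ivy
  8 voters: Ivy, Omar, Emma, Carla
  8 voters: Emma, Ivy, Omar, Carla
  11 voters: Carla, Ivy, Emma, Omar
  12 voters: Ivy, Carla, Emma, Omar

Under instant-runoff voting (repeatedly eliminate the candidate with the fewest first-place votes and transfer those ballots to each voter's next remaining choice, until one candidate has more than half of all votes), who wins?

Ivy

Round 1: Carla 21, Emma 8, Omar 26, Ivy 20. Emma eliminated.
Round 2: Carla 21, Omar 26, Ivy 28. Carla eliminated.
Round 3: Omar 36, Ivy 39. Ivy has a majority (≥38).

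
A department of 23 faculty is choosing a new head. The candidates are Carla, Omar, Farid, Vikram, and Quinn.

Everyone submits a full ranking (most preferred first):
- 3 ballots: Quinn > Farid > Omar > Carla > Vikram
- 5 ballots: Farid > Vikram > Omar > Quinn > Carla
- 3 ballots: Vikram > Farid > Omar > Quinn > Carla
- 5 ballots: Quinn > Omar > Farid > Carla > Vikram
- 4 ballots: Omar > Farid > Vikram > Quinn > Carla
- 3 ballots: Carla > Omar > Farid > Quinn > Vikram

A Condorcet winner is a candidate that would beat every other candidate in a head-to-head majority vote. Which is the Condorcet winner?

Omar

Omar vs Carla: 20–3
Omar vs Farid: 12–11
Omar vs Vikram: 15–8
Omar vs Quinn: 15–8
Omar beats every other candidate.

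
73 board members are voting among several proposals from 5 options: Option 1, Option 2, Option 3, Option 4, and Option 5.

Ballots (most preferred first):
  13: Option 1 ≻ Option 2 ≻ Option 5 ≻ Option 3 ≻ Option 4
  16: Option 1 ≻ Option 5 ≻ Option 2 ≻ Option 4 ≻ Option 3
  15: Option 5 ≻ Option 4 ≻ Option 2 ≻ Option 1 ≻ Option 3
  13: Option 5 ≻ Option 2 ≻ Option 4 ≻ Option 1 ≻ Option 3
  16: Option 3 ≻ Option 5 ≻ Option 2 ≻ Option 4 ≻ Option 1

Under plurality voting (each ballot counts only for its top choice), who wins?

Option 1

First-place votes: Option 1 29, Option 2 0, Option 3 16, Option 4 0, Option 5 28.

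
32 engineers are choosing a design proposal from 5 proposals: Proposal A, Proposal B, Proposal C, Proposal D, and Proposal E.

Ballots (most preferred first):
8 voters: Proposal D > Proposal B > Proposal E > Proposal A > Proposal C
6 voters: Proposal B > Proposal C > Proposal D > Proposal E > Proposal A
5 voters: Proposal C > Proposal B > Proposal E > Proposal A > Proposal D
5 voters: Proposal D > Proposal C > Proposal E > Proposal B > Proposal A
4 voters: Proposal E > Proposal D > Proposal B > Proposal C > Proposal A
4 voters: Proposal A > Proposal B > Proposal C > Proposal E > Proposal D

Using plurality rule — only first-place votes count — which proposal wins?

Proposal D

First-place votes: Proposal A 4, Proposal B 6, Proposal C 5, Proposal D 13, Proposal E 4.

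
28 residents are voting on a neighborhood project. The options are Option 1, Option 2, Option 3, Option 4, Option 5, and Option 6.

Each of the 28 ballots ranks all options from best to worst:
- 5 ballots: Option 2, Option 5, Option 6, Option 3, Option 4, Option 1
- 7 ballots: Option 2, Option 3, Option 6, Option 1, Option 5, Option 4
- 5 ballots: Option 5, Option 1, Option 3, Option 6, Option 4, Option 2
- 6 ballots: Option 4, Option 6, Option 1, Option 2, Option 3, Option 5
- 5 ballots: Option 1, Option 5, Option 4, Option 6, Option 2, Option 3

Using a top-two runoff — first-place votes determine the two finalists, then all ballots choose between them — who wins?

Option 4

Round 1 first-place votes: Option 1 5, Option 2 12, Option 3 0, Option 4 6, Option 5 5, Option 6 0. Option 2 and Option 4 advance.
Runoff: Option 2 is ranked above Option 4 on 12 ballots, Option 4 above Option 2 on 16.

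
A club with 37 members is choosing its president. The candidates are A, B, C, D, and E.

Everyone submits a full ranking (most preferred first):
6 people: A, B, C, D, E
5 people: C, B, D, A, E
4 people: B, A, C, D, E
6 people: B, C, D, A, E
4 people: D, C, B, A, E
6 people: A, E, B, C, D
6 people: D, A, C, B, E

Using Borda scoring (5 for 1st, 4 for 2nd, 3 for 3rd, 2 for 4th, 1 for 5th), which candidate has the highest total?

B

A: 6×5 + 5×2 + 4×4 + 6×2 + 4×2 + 6×5 + 6×4 = 130
B: 6×4 + 5×4 + 4×5 + 6×5 + 4×3 + 6×3 + 6×2 = 136
C: 6×3 + 5×5 + 4×3 + 6×4 + 4×4 + 6×2 + 6×3 = 125
D: 6×2 + 5×3 + 4×2 + 6×3 + 4×5 + 6×1 + 6×5 = 109
E: 6×1 + 5×1 + 4×1 + 6×1 + 4×1 + 6×4 + 6×1 = 55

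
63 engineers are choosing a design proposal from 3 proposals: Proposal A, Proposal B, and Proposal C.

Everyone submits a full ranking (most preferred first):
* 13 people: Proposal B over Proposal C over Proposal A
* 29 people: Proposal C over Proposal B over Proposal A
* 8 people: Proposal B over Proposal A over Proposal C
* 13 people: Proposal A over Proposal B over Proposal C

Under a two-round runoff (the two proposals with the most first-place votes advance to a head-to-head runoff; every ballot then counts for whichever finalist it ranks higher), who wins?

Round 1 first-place votes: Proposal A 13, Proposal B 21, Proposal C 29. Proposal C and Proposal B advance.
Runoff: Proposal C is ranked above Proposal B on 29 ballots, Proposal B above Proposal C on 34.

Proposal B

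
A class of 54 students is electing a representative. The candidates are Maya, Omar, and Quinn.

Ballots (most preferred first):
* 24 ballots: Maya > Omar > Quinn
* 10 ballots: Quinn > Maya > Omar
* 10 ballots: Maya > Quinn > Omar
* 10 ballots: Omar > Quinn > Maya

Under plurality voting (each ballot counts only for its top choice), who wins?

First-place votes: Maya 34, Omar 10, Quinn 10.

Maya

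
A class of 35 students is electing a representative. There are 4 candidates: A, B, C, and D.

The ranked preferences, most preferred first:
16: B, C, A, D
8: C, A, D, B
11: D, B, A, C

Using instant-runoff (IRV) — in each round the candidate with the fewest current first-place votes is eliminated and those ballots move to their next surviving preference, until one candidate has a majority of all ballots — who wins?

D

Round 1: A 0, B 16, C 8, D 11. A eliminated.
Round 2: B 16, C 8, D 11. C eliminated.
Round 3: B 16, D 19. D has a majority (≥18).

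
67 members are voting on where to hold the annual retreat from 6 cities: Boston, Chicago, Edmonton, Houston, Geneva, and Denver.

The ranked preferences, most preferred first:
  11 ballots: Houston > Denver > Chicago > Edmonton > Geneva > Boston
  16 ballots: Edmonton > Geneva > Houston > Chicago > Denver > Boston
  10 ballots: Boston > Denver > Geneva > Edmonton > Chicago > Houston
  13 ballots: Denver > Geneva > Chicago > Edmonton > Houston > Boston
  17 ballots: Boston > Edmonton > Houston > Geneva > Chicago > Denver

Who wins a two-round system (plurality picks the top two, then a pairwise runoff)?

Edmonton

Round 1 first-place votes: Boston 27, Chicago 0, Edmonton 16, Houston 11, Geneva 0, Denver 13. Boston and Edmonton advance.
Runoff: Boston is ranked above Edmonton on 27 ballots, Edmonton above Boston on 40.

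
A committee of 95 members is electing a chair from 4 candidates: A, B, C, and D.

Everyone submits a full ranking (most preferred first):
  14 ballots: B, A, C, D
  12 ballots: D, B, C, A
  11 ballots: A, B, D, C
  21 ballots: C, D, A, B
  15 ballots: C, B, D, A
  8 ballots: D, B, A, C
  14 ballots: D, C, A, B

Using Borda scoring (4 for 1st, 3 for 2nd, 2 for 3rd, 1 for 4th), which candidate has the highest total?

A: 14×3 + 12×1 + 11×4 + 21×2 + 15×1 + 8×2 + 14×2 = 199
B: 14×4 + 12×3 + 11×3 + 21×1 + 15×3 + 8×3 + 14×1 = 229
C: 14×2 + 12×2 + 11×1 + 21×4 + 15×4 + 8×1 + 14×3 = 257
D: 14×1 + 12×4 + 11×2 + 21×3 + 15×2 + 8×4 + 14×4 = 265

D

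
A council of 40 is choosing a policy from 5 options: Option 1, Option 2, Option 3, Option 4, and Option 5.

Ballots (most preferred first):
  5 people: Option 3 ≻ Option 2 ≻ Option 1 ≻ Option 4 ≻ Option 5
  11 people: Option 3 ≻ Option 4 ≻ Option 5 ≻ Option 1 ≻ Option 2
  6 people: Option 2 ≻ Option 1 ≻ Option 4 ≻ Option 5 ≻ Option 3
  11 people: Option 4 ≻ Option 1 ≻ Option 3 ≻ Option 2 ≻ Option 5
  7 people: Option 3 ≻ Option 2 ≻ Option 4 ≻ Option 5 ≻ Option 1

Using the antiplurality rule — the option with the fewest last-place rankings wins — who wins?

Option 4

Last-place votes: Option 1 7, Option 2 11, Option 3 6, Option 4 0, Option 5 16.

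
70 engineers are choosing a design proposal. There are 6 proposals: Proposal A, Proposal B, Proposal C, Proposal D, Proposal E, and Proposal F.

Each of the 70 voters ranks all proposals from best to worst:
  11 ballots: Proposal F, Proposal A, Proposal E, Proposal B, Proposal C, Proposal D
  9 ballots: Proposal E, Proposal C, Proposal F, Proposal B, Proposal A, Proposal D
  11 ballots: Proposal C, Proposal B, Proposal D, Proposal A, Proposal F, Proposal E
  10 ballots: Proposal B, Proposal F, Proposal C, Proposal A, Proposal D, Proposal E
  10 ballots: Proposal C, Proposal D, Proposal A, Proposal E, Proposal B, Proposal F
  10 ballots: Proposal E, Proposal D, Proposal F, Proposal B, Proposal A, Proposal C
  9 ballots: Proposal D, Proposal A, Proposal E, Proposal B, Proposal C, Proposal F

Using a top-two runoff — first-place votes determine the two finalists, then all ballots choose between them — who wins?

Proposal E

Round 1 first-place votes: Proposal A 0, Proposal B 10, Proposal C 21, Proposal D 9, Proposal E 19, Proposal F 11. Proposal C and Proposal E advance.
Runoff: Proposal C is ranked above Proposal E on 31 ballots, Proposal E above Proposal C on 39.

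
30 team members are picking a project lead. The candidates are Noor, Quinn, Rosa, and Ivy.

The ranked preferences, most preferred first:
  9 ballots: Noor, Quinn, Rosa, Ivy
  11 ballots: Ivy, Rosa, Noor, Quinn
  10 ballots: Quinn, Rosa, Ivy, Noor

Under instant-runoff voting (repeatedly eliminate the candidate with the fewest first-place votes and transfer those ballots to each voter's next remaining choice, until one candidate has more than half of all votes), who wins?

Round 1: Noor 9, Quinn 10, Rosa 0, Ivy 11. Rosa eliminated.
Round 2: Noor 9, Quinn 10, Ivy 11. Noor eliminated.
Round 3: Quinn 19, Ivy 11. Quinn has a majority (≥16).

Quinn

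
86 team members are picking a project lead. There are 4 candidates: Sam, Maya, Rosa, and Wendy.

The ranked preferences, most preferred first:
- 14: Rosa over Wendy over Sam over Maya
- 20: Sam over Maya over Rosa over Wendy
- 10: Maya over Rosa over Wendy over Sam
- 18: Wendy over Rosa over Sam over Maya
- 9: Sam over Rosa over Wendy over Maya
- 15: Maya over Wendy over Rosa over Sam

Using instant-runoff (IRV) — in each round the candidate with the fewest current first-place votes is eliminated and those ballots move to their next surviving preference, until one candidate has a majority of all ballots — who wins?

Wendy

Round 1: Sam 29, Maya 25, Rosa 14, Wendy 18. Rosa eliminated.
Round 2: Sam 29, Maya 25, Wendy 32. Maya eliminated.
Round 3: Sam 29, Wendy 57. Wendy has a majority (≥44).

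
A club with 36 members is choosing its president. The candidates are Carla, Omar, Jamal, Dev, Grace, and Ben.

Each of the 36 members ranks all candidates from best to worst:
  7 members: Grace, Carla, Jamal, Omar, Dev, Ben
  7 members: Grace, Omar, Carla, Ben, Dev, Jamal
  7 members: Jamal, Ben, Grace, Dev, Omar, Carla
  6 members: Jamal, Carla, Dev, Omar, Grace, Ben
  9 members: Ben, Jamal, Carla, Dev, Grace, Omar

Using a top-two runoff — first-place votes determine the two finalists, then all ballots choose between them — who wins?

Jamal

Round 1 first-place votes: Carla 0, Omar 0, Jamal 13, Dev 0, Grace 14, Ben 9. Grace and Jamal advance.
Runoff: Grace is ranked above Jamal on 14 ballots, Jamal above Grace on 22.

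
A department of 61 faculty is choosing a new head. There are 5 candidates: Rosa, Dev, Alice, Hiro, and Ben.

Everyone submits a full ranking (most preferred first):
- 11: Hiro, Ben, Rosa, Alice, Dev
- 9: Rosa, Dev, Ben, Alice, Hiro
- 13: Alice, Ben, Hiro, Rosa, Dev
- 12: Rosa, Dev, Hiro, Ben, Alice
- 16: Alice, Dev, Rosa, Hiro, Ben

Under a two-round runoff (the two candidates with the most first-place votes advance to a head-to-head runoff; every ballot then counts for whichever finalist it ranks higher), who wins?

Rosa

Round 1 first-place votes: Rosa 21, Dev 0, Alice 29, Hiro 11, Ben 0. Alice and Rosa advance.
Runoff: Alice is ranked above Rosa on 29 ballots, Rosa above Alice on 32.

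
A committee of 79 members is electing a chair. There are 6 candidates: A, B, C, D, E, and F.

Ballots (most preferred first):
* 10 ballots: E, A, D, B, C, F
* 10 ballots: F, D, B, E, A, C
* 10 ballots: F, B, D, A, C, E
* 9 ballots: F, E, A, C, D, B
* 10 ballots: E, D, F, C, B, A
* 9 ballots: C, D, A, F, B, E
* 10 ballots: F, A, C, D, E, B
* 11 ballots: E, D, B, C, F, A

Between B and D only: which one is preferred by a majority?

B is ranked above D on 10 ballots; D above B on 69.

D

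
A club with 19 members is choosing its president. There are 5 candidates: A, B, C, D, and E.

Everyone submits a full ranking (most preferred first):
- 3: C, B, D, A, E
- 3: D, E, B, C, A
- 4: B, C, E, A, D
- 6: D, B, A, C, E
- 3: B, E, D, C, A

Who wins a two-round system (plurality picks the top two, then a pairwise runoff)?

B

Round 1 first-place votes: A 0, B 7, C 3, D 9, E 0. D and B advance.
Runoff: D is ranked above B on 9 ballots, B above D on 10.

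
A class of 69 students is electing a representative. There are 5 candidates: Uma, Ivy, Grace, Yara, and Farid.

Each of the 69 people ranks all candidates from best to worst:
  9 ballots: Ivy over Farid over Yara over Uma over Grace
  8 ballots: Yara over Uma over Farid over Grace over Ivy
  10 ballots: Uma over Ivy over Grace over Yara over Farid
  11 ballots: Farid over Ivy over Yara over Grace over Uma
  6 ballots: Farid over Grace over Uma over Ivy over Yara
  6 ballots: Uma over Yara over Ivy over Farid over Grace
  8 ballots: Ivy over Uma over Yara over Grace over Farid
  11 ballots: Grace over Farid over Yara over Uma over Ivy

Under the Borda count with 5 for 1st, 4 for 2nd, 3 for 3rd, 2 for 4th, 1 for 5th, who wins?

Farid

Uma: 9×2 + 8×4 + 10×5 + 11×1 + 6×3 + 6×5 + 8×4 + 11×2 = 213
Ivy: 9×5 + 8×1 + 10×4 + 11×4 + 6×2 + 6×3 + 8×5 + 11×1 = 218
Grace: 9×1 + 8×2 + 10×3 + 11×2 + 6×4 + 6×1 + 8×2 + 11×5 = 178
Yara: 9×3 + 8×5 + 10×2 + 11×3 + 6×1 + 6×4 + 8×3 + 11×3 = 207
Farid: 9×4 + 8×3 + 10×1 + 11×5 + 6×5 + 6×2 + 8×1 + 11×4 = 219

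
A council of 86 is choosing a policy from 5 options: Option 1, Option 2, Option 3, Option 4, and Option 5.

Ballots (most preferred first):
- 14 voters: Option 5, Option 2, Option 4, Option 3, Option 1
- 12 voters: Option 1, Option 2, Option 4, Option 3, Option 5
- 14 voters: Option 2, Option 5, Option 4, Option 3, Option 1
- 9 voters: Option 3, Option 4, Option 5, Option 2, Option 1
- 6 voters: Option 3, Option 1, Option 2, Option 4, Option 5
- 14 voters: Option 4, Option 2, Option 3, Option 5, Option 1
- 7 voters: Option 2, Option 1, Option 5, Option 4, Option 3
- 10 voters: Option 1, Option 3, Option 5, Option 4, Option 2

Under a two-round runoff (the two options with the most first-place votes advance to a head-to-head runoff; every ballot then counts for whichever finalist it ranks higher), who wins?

Round 1 first-place votes: Option 1 22, Option 2 21, Option 3 15, Option 4 14, Option 5 14. Option 1 and Option 2 advance.
Runoff: Option 1 is ranked above Option 2 on 28 ballots, Option 2 above Option 1 on 58.

Option 2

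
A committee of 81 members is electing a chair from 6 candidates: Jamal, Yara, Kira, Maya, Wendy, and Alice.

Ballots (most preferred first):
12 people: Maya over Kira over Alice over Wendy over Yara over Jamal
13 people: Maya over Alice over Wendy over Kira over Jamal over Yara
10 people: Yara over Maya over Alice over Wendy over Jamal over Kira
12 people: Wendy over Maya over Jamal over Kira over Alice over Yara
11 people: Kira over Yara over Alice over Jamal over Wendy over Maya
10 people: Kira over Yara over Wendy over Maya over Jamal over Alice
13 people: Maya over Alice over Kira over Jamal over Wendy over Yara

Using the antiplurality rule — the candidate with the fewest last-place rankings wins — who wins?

Wendy

Last-place votes: Jamal 12, Yara 38, Kira 10, Maya 11, Wendy 0, Alice 10.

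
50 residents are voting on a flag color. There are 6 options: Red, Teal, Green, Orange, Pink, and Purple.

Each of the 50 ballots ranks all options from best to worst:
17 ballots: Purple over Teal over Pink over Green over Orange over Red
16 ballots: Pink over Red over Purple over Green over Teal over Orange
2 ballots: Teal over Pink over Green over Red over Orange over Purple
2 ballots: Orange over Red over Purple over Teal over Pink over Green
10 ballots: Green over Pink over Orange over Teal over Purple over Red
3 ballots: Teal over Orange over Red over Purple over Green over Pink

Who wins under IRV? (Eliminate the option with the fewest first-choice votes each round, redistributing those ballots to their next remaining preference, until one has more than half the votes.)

Round 1: Red 0, Teal 5, Green 10, Orange 2, Pink 16, Purple 17. Red eliminated.
Round 2: Teal 5, Green 10, Orange 2, Pink 16, Purple 17. Orange eliminated.
Round 3: Teal 5, Green 10, Pink 16, Purple 19. Teal eliminated.
Round 4: Green 10, Pink 18, Purple 22. Green eliminated.
Round 5: Pink 28, Purple 22. Pink has a majority (≥26).

Pink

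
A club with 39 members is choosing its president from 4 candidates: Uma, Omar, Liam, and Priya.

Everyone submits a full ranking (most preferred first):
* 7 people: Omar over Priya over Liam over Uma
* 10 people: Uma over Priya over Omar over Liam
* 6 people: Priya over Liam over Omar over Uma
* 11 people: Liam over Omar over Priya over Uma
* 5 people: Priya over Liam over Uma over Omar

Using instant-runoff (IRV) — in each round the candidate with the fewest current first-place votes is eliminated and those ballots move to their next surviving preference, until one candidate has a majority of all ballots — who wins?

Priya

Round 1: Uma 10, Omar 7, Liam 11, Priya 11. Omar eliminated.
Round 2: Uma 10, Liam 11, Priya 18. Uma eliminated.
Round 3: Liam 11, Priya 28. Priya has a majority (≥20).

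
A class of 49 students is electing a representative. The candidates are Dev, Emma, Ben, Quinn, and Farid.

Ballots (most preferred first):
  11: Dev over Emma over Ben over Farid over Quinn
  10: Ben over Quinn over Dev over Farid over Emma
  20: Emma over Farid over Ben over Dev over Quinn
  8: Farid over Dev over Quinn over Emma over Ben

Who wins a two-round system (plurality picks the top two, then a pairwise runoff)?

Dev

Round 1 first-place votes: Dev 11, Emma 20, Ben 10, Quinn 0, Farid 8. Emma and Dev advance.
Runoff: Emma is ranked above Dev on 20 ballots, Dev above Emma on 29.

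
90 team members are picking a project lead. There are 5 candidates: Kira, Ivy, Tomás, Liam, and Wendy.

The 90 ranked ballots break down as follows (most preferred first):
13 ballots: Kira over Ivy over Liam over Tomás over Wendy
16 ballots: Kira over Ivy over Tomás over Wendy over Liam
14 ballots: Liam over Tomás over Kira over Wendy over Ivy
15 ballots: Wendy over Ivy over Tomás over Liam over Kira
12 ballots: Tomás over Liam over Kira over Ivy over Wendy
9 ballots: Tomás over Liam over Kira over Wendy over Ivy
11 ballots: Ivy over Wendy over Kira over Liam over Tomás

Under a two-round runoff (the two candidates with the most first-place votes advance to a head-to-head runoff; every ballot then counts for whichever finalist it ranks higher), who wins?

Round 1 first-place votes: Kira 29, Ivy 11, Tomás 21, Liam 14, Wendy 15. Kira and Tomás advance.
Runoff: Kira is ranked above Tomás on 40 ballots, Tomás above Kira on 50.

Tomás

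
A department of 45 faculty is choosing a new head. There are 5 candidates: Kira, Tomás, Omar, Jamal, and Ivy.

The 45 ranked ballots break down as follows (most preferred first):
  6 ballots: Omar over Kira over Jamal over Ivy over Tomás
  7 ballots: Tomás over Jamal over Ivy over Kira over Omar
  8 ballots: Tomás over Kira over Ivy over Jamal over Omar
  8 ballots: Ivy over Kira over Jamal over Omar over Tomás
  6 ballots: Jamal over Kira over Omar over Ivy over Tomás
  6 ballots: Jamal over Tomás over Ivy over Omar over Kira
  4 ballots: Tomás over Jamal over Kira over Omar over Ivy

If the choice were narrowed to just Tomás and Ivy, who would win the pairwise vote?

Tomás

Tomás is ranked above Ivy on 25 ballots; Ivy above Tomás on 20.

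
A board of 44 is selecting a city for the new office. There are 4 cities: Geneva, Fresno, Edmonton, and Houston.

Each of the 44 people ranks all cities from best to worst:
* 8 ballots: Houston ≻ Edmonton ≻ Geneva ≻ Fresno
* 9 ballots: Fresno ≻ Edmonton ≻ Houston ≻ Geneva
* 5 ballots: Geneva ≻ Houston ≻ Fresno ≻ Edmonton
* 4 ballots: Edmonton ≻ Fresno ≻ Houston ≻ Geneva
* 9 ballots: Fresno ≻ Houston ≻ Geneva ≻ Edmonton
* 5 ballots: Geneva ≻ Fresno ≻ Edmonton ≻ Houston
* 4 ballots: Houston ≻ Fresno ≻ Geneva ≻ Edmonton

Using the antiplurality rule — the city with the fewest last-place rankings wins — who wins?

Last-place votes: Geneva 13, Fresno 8, Edmonton 18, Houston 5.

Houston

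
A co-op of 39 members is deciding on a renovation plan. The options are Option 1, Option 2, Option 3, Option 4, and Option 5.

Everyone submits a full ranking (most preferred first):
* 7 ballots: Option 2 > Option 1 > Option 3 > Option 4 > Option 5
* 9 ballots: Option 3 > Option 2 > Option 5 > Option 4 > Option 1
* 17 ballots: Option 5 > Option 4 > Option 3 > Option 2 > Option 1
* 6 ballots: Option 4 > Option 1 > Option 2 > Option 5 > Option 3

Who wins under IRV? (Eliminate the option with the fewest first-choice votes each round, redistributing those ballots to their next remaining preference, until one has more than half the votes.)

Round 1: Option 1 0, Option 2 7, Option 3 9, Option 4 6, Option 5 17. Option 1 eliminated.
Round 2: Option 2 7, Option 3 9, Option 4 6, Option 5 17. Option 4 eliminated.
Round 3: Option 2 13, Option 3 9, Option 5 17. Option 3 eliminated.
Round 4: Option 2 22, Option 5 17. Option 2 has a majority (≥20).

Option 2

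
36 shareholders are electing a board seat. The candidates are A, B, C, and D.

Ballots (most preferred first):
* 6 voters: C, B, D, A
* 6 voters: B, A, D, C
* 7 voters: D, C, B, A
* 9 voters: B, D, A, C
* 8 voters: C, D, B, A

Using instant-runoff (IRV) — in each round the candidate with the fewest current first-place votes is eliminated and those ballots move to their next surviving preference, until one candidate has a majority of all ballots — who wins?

Round 1: A 0, B 15, C 14, D 7. A eliminated.
Round 2: B 15, C 14, D 7. D eliminated.
Round 3: B 15, C 21. C has a majority (≥19).

C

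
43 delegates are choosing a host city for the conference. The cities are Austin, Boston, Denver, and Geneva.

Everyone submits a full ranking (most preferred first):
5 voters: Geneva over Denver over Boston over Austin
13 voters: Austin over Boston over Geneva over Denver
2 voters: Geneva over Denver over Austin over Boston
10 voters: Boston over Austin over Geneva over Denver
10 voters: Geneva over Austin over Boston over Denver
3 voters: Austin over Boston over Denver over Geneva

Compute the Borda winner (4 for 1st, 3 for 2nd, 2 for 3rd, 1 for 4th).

Austin

Austin: 5×1 + 13×4 + 2×2 + 10×3 + 10×3 + 3×4 = 133
Boston: 5×2 + 13×3 + 2×1 + 10×4 + 10×2 + 3×3 = 120
Denver: 5×3 + 13×1 + 2×3 + 10×1 + 10×1 + 3×2 = 60
Geneva: 5×4 + 13×2 + 2×4 + 10×2 + 10×4 + 3×1 = 117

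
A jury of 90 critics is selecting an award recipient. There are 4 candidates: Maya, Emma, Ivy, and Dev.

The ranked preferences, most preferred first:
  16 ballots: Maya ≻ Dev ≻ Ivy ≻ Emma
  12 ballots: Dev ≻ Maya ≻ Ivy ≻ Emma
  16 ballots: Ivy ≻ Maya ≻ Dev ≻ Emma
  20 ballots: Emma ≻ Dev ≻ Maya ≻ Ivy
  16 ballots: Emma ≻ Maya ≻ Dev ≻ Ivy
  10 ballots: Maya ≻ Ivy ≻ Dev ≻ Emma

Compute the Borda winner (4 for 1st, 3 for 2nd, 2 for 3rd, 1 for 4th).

Maya: 16×4 + 12×3 + 16×3 + 20×2 + 16×3 + 10×4 = 276
Emma: 16×1 + 12×1 + 16×1 + 20×4 + 16×4 + 10×1 = 198
Ivy: 16×2 + 12×2 + 16×4 + 20×1 + 16×1 + 10×3 = 186
Dev: 16×3 + 12×4 + 16×2 + 20×3 + 16×2 + 10×2 = 240

Maya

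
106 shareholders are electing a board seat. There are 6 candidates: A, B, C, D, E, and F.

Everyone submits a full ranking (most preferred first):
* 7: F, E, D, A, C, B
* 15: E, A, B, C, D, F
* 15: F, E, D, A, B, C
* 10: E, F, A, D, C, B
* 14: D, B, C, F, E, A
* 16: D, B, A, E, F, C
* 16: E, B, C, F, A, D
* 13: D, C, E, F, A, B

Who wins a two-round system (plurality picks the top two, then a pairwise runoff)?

Round 1 first-place votes: A 0, B 0, C 0, D 43, E 41, F 22. D and E advance.
Runoff: D is ranked above E on 43 ballots, E above D on 63.

E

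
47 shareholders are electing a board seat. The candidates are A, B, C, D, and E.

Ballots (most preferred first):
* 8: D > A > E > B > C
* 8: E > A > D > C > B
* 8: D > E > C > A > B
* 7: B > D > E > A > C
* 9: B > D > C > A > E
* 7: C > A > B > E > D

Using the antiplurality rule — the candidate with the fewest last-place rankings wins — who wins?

Last-place votes: A 0, B 16, C 15, D 7, E 9.

A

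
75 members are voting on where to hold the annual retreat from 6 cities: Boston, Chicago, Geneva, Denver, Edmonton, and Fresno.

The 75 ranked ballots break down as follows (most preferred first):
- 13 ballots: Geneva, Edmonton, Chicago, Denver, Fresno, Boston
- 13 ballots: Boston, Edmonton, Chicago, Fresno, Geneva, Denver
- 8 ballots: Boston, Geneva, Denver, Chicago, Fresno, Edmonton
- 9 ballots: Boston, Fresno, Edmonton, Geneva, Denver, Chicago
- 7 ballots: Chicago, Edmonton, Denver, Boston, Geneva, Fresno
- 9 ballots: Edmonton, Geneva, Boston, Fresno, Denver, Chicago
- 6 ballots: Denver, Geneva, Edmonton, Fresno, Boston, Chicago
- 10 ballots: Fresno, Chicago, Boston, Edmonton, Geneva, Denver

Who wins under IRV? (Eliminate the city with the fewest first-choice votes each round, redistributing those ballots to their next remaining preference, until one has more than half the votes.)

Boston

Round 1: Boston 30, Chicago 7, Geneva 13, Denver 6, Edmonton 9, Fresno 10. Denver eliminated.
Round 2: Boston 30, Chicago 7, Geneva 19, Edmonton 9, Fresno 10. Chicago eliminated.
Round 3: Boston 30, Geneva 19, Edmonton 16, Fresno 10. Fresno eliminated.
Round 4: Boston 40, Geneva 19, Edmonton 16. Boston has a majority (≥38).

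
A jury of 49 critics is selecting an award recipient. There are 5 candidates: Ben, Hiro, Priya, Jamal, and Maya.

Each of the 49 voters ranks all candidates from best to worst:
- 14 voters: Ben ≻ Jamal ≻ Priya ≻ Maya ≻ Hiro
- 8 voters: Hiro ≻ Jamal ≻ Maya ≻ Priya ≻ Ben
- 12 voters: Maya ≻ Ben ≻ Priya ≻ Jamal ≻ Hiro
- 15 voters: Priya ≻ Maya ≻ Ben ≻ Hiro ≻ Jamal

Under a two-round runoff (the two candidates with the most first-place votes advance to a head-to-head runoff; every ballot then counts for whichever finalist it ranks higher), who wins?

Ben

Round 1 first-place votes: Ben 14, Hiro 8, Priya 15, Jamal 0, Maya 12. Priya and Ben advance.
Runoff: Priya is ranked above Ben on 23 ballots, Ben above Priya on 26.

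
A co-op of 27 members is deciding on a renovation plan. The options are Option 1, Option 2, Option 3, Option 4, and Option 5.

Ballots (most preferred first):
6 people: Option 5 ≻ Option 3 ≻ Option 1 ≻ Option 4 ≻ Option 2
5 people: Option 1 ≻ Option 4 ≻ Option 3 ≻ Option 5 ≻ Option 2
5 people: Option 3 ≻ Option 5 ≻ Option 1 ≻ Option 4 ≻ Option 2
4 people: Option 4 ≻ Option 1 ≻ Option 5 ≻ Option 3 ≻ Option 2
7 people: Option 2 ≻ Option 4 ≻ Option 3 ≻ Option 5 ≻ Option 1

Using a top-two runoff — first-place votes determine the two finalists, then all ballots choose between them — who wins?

Option 5

Round 1 first-place votes: Option 1 5, Option 2 7, Option 3 5, Option 4 4, Option 5 6. Option 2 and Option 5 advance.
Runoff: Option 2 is ranked above Option 5 on 7 ballots, Option 5 above Option 2 on 20.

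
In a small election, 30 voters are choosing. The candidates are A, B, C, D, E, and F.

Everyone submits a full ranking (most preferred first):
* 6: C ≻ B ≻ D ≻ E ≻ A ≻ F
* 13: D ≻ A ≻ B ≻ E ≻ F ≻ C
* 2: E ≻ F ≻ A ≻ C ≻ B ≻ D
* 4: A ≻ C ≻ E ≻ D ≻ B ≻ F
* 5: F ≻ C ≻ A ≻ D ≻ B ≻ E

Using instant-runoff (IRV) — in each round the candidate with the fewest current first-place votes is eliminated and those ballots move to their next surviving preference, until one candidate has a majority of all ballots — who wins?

C

Round 1: A 4, B 0, C 6, D 13, E 2, F 5. B eliminated.
Round 2: A 4, C 6, D 13, E 2, F 5. E eliminated.
Round 3: A 4, C 6, D 13, F 7. A eliminated.
Round 4: C 10, D 13, F 7. F eliminated.
Round 5: C 17, D 13. C has a majority (≥16).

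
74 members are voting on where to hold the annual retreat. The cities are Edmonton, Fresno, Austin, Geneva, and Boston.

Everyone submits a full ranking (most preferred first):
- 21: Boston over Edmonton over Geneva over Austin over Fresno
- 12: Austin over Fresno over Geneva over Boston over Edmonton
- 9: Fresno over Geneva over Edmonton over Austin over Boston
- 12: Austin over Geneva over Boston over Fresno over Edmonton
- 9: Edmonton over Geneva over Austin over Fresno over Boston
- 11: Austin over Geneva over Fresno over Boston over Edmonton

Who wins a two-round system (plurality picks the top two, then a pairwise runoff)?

Austin

Round 1 first-place votes: Edmonton 9, Fresno 9, Austin 35, Geneva 0, Boston 21. Austin and Boston advance.
Runoff: Austin is ranked above Boston on 53 ballots, Boston above Austin on 21.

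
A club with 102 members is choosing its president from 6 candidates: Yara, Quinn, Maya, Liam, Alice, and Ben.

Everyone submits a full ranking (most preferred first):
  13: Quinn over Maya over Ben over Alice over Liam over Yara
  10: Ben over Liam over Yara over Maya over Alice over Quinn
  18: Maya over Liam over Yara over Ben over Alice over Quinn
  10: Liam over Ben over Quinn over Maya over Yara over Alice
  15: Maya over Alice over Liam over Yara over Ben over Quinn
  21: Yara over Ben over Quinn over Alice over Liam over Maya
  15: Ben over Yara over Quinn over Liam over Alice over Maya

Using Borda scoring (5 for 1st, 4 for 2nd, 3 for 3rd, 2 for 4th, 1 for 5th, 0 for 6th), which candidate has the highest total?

Ben

Yara: 13×0 + 10×3 + 18×3 + 10×1 + 15×2 + 21×5 + 15×4 = 289
Quinn: 13×5 + 10×0 + 18×0 + 10×3 + 15×0 + 21×3 + 15×3 = 203
Maya: 13×4 + 10×2 + 18×5 + 10×2 + 15×5 + 21×0 + 15×0 = 257
Liam: 13×1 + 10×4 + 18×4 + 10×5 + 15×3 + 21×1 + 15×2 = 271
Alice: 13×2 + 10×1 + 18×1 + 10×0 + 15×4 + 21×2 + 15×1 = 171
Ben: 13×3 + 10×5 + 18×2 + 10×4 + 15×1 + 21×4 + 15×5 = 339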